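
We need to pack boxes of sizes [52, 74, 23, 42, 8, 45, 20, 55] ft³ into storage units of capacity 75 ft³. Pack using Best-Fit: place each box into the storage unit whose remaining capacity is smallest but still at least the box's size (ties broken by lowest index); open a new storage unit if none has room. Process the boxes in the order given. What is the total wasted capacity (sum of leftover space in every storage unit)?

56

storage unit 1: place 52 ft³, 23 ft³ left
storage unit 2: place 74 ft³, 1 ft³ left
storage unit 1: place 23 ft³, 0 ft³ left
storage unit 3: place 42 ft³, 33 ft³ left
storage unit 3: place 8 ft³, 25 ft³ left
storage unit 4: place 45 ft³, 30 ft³ left
storage unit 3: place 20 ft³, 5 ft³ left
storage unit 5: place 55 ft³, 20 ft³ left
5 storage units × 75 ft³ = 375 ft³; used 319 ft³; unused 56 ft³.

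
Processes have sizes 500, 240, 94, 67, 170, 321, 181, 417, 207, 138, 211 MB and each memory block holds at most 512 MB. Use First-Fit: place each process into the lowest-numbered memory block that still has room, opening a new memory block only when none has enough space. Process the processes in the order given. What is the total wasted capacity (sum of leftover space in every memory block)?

memory block 1: place 500 MB, 12 MB left
memory block 2: place 240 MB, 272 MB left
memory block 2: place 94 MB, 178 MB left
memory block 2: place 67 MB, 111 MB left
memory block 3: place 170 MB, 342 MB left
memory block 3: place 321 MB, 21 MB left
memory block 4: place 181 MB, 331 MB left
memory block 5: place 417 MB, 95 MB left
memory block 4: place 207 MB, 124 MB left
memory block 6: place 138 MB, 374 MB left
memory block 6: place 211 MB, 163 MB left
6 memory blocks × 512 MB = 3072 MB; used 2546 MB; unused 526 MB.

526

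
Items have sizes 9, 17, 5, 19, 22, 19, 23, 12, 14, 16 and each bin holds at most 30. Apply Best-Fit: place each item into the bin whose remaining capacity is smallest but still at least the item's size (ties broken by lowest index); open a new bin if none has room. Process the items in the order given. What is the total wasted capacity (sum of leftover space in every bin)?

54

Put 9 in bin 1; 21 remain.
Put 17 in bin 1; 4 remain.
Put 5 in bin 2; 25 remain.
Put 19 in bin 2; 6 remain.
Put 22 in bin 3; 8 remain.
Put 19 in bin 4; 11 remain.
Put 23 in bin 5; 7 remain.
Put 12 in bin 6; 18 remain.
Put 14 in bin 6; 4 remain.
Put 16 in bin 7; 14 remain.
7 bins × 30 = 210; used 156; unused 54.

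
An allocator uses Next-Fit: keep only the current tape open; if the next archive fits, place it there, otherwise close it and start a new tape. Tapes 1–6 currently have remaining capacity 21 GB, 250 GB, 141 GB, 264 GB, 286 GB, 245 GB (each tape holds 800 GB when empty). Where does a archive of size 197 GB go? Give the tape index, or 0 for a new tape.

6

Next-Fit only looks at tape 6, which has 245 GB free.
197 GB fits there.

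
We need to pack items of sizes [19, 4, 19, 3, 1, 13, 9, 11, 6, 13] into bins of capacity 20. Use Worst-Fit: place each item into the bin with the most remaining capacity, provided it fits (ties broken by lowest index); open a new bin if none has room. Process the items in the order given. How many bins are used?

6 bins

19 → bin 1 (remaining 1)
4 → bin 2 (remaining 16)
19 → bin 3 (remaining 1)
3 → bin 2 (remaining 13)
1 → bin 2 (remaining 12)
13 → bin 4 (remaining 7)
9 → bin 2 (remaining 3)
11 → bin 5 (remaining 9)
6 → bin 5 (remaining 3)
13 → bin 6 (remaining 7)
Final bins: [19] [4,3,1,9] [19] [13] [11,6] [13].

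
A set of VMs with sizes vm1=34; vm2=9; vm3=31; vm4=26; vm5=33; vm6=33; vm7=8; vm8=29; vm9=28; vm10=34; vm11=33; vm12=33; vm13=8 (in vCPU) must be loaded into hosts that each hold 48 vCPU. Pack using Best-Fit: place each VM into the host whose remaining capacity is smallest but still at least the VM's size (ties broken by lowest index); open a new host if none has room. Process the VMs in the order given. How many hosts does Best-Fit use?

10

host 1: place vm1 (34 vCPU), 14 vCPU left
host 1: place vm2 (9 vCPU), 5 vCPU left
host 2: place vm3 (31 vCPU), 17 vCPU left
host 3: place vm4 (26 vCPU), 22 vCPU left
host 4: place vm5 (33 vCPU), 15 vCPU left
host 5: place vm6 (33 vCPU), 15 vCPU left
host 4: place vm7 (8 vCPU), 7 vCPU left
host 6: place vm8 (29 vCPU), 19 vCPU left
host 7: place vm9 (28 vCPU), 20 vCPU left
host 8: place vm10 (34 vCPU), 14 vCPU left
host 9: place vm11 (33 vCPU), 15 vCPU left
host 10: place vm12 (33 vCPU), 15 vCPU left
host 8: place vm13 (8 vCPU), 6 vCPU left
Final hosts: [34,9] [31] [26] [33,8] [33] [29] [28] [34,8] [33] [33].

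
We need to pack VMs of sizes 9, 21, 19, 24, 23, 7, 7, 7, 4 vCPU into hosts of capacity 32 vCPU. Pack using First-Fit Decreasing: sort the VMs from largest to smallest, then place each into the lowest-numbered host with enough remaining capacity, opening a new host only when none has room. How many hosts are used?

4 hosts

Sorted descending: 24, 23, 21, 19, 9, 7, 7, 7, 4.
Put 24 vCPU in host 1; 8 vCPU remain.
Put 23 vCPU in host 2; 9 vCPU remain.
Put 21 vCPU in host 3; 11 vCPU remain.
Put 19 vCPU in host 4; 13 vCPU remain.
Put 9 vCPU in host 2; 0 vCPU remain.
Put 7 vCPU in host 1; 1 vCPU remain.
Put 7 vCPU in host 3; 4 vCPU remain.
Put 7 vCPU in host 4; 6 vCPU remain.
Put 4 vCPU in host 3; 0 vCPU remain.
Final hosts: [24,7] [23,9] [21,7,4] [19,7].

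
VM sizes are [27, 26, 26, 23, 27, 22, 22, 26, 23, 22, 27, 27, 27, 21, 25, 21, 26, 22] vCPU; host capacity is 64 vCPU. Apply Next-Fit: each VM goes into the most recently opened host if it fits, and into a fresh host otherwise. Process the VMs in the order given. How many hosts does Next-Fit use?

Put 27 vCPU in host 1; 37 vCPU remain.
Put 26 vCPU in host 1; 11 vCPU remain.
Put 26 vCPU in host 2; 38 vCPU remain.
Put 23 vCPU in host 2; 15 vCPU remain.
Put 27 vCPU in host 3; 37 vCPU remain.
Put 22 vCPU in host 3; 15 vCPU remain.
Put 22 vCPU in host 4; 42 vCPU remain.
Put 26 vCPU in host 4; 16 vCPU remain.
Put 23 vCPU in host 5; 41 vCPU remain.
Put 22 vCPU in host 5; 19 vCPU remain.
Put 27 vCPU in host 6; 37 vCPU remain.
Put 27 vCPU in host 6; 10 vCPU remain.
Put 27 vCPU in host 7; 37 vCPU remain.
Put 21 vCPU in host 7; 16 vCPU remain.
Put 25 vCPU in host 8; 39 vCPU remain.
Put 21 vCPU in host 8; 18 vCPU remain.
Put 26 vCPU in host 9; 38 vCPU remain.
Put 22 vCPU in host 9; 16 vCPU remain.
Final hosts: [27,26] [26,23] [27,22] [22,26] [23,22] [27,27] [27,21] [25,21] [26,22].

9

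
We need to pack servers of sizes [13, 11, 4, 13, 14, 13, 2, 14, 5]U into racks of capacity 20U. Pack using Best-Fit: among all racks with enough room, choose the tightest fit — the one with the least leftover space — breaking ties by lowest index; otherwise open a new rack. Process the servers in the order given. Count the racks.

6 racks

13U → rack 1 (remaining 7U)
11U → rack 2 (remaining 9U)
4U → rack 1 (remaining 3U)
13U → rack 3 (remaining 7U)
14U → rack 4 (remaining 6U)
13U → rack 5 (remaining 7U)
2U → rack 1 (remaining 1U)
14U → rack 6 (remaining 6U)
5U → rack 4 (remaining 1U)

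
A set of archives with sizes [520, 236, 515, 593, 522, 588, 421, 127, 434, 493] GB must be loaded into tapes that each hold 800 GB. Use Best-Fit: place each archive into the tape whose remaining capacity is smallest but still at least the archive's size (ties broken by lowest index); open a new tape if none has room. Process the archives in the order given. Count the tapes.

520 GB → tape 1 (remaining 280 GB)
236 GB → tape 1 (remaining 44 GB)
515 GB → tape 2 (remaining 285 GB)
593 GB → tape 3 (remaining 207 GB)
522 GB → tape 4 (remaining 278 GB)
588 GB → tape 5 (remaining 212 GB)
421 GB → tape 6 (remaining 379 GB)
127 GB → tape 3 (remaining 80 GB)
434 GB → tape 7 (remaining 366 GB)
493 GB → tape 8 (remaining 307 GB)

8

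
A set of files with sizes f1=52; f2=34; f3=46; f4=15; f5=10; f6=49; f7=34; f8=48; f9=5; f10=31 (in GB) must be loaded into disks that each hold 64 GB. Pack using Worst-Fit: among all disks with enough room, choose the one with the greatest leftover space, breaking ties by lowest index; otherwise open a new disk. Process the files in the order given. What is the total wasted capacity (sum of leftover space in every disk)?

disk 1: place f1 (52 GB), 12 GB left
disk 2: place f2 (34 GB), 30 GB left
disk 3: place f3 (46 GB), 18 GB left
disk 2: place f4 (15 GB), 15 GB left
disk 3: place f5 (10 GB), 8 GB left
disk 4: place f6 (49 GB), 15 GB left
disk 5: place f7 (34 GB), 30 GB left
disk 6: place f8 (48 GB), 16 GB left
disk 5: place f9 (5 GB), 25 GB left
disk 7: place f10 (31 GB), 33 GB left
7 disks × 64 GB = 448 GB; used 324 GB; unused 124 GB.

124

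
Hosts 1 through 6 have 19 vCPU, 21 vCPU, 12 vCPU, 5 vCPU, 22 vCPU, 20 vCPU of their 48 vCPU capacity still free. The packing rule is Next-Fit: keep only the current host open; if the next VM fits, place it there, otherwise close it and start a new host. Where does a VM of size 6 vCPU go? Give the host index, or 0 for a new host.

Next-Fit only looks at host 6, which has 20 vCPU free.
6 vCPU fits there.

6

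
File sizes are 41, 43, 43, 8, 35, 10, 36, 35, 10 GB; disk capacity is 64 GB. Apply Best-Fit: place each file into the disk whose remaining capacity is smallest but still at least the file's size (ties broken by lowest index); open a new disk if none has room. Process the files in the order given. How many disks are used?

6

disk 1: place 41 GB, 23 GB left
disk 2: place 43 GB, 21 GB left
disk 3: place 43 GB, 21 GB left
disk 2: place 8 GB, 13 GB left
disk 4: place 35 GB, 29 GB left
disk 2: place 10 GB, 3 GB left
disk 5: place 36 GB, 28 GB left
disk 6: place 35 GB, 29 GB left
disk 3: place 10 GB, 11 GB left
Final disks: [41] [43,8,10] [43,10] [35] [36] [35].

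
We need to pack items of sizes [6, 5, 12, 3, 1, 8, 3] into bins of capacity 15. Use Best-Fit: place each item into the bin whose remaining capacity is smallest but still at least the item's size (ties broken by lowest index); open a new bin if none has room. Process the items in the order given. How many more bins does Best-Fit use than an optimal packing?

0

Best-Fit: [6,5,1,3] [12,3] [8] → 3 bins.
Total size 38; any packing needs at least ⌈38/15⌉ = 3 bins.
So 3 is already optimal.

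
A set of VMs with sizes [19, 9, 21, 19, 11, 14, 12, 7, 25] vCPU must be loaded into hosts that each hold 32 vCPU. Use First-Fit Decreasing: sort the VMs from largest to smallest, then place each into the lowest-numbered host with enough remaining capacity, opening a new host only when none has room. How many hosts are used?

Sorted descending: 25, 21, 19, 19, 14, 12, 11, 9, 7.
25 vCPU → host 1 (remaining 7 vCPU)
21 vCPU → host 2 (remaining 11 vCPU)
19 vCPU → host 3 (remaining 13 vCPU)
19 vCPU → host 4 (remaining 13 vCPU)
14 vCPU → host 5 (remaining 18 vCPU)
12 vCPU → host 3 (remaining 1 vCPU)
11 vCPU → host 2 (remaining 0 vCPU)
9 vCPU → host 4 (remaining 4 vCPU)
7 vCPU → host 1 (remaining 0 vCPU)

5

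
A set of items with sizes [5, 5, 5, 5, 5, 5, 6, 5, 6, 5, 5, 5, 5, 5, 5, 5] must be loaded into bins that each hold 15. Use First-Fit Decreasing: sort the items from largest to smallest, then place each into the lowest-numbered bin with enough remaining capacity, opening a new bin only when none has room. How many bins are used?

Sorted descending: 6, 6, 5, 5, 5, 5, 5, 5, 5, 5, 5, 5, 5, 5, 5, 5.
bin 1: place 6, 9 left
bin 1: place 6, 3 left
bin 2: place 5, 10 left
bin 2: place 5, 5 left
bin 2: place 5, 0 left
bin 3: place 5, 10 left
bin 3: place 5, 5 left
bin 3: place 5, 0 left
bin 4: place 5, 10 left
bin 4: place 5, 5 left
bin 4: place 5, 0 left
bin 5: place 5, 10 left
bin 5: place 5, 5 left
bin 5: place 5, 0 left
bin 6: place 5, 10 left
bin 6: place 5, 5 left

6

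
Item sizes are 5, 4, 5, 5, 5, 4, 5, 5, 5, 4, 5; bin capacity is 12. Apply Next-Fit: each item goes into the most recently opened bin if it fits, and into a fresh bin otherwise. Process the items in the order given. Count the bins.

6

bin 1: place 5, 7 left
bin 1: place 4, 3 left
bin 2: place 5, 7 left
bin 2: place 5, 2 left
bin 3: place 5, 7 left
bin 3: place 4, 3 left
bin 4: place 5, 7 left
bin 4: place 5, 2 left
bin 5: place 5, 7 left
bin 5: place 4, 3 left
bin 6: place 5, 7 left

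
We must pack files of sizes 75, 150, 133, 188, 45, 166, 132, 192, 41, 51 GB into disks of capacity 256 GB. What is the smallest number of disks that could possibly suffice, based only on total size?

Total size = 75 + 150 + 133 + 188 + 45 + 166 + 132 + 192 + 41 + 51 = 1173 GB.
⌈1173 / 256⌉ = 5.

5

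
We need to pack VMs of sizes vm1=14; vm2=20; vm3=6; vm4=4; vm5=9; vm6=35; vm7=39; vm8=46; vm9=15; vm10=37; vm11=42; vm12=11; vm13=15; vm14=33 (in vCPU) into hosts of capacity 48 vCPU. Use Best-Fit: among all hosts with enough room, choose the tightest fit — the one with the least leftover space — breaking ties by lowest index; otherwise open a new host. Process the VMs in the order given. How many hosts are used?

8 hosts

Put vm1 (14 vCPU) in host 1; 34 vCPU remain.
Put vm2 (20 vCPU) in host 1; 14 vCPU remain.
Put vm3 (6 vCPU) in host 1; 8 vCPU remain.
Put vm4 (4 vCPU) in host 1; 4 vCPU remain.
Put vm5 (9 vCPU) in host 2; 39 vCPU remain.
Put vm6 (35 vCPU) in host 2; 4 vCPU remain.
Put vm7 (39 vCPU) in host 3; 9 vCPU remain.
Put vm8 (46 vCPU) in host 4; 2 vCPU remain.
Put vm9 (15 vCPU) in host 5; 33 vCPU remain.
Put vm10 (37 vCPU) in host 6; 11 vCPU remain.
Put vm11 (42 vCPU) in host 7; 6 vCPU remain.
Put vm12 (11 vCPU) in host 6; 0 vCPU remain.
Put vm13 (15 vCPU) in host 5; 18 vCPU remain.
Put vm14 (33 vCPU) in host 8; 15 vCPU remain.
Final hosts: [14,20,6,4] [9,35] [39] [46] [15,15] [37,11] [42] [33].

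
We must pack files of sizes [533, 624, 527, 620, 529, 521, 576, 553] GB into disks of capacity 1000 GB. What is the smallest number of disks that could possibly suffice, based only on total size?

Total size = 533 + 624 + 527 + 620 + 529 + 521 + 576 + 553 = 4483 GB.
⌈4483 / 1000⌉ = 5.

5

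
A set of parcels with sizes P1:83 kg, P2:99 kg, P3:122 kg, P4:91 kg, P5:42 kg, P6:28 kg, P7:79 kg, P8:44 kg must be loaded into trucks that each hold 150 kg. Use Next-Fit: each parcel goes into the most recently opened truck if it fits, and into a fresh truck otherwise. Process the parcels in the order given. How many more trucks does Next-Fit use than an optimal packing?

Next-Fit: [83] [99] [122] [91,42] [28,79] [44] → 6 trucks.
5 parcels exceed 75 kg (half the capacity), and no two of those can share a truck, so at least 5 trucks are needed.
An optimal packing achieves that bound: [122,28] [99,44] [91,42] [83] [79] → 5 trucks.
Excess: 6 − 5 = 1.

1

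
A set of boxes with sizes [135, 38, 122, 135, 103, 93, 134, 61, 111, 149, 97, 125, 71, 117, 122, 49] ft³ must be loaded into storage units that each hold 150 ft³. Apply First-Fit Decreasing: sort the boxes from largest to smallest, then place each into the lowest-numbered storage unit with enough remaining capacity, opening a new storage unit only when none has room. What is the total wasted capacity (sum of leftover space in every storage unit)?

Sorted descending: 149, 135, 135, 134, 125, 122, 122, 117, 111, 103, 97, 93, 71, 61, 49, 38.
Put 149 ft³ in storage unit 1; 1 ft³ remain.
Put 135 ft³ in storage unit 2; 15 ft³ remain.
Put 135 ft³ in storage unit 3; 15 ft³ remain.
Put 134 ft³ in storage unit 4; 16 ft³ remain.
Put 125 ft³ in storage unit 5; 25 ft³ remain.
Put 122 ft³ in storage unit 6; 28 ft³ remain.
Put 122 ft³ in storage unit 7; 28 ft³ remain.
Put 117 ft³ in storage unit 8; 33 ft³ remain.
Put 111 ft³ in storage unit 9; 39 ft³ remain.
Put 103 ft³ in storage unit 10; 47 ft³ remain.
Put 97 ft³ in storage unit 11; 53 ft³ remain.
Put 93 ft³ in storage unit 12; 57 ft³ remain.
Put 71 ft³ in storage unit 13; 79 ft³ remain.
Put 61 ft³ in storage unit 13; 18 ft³ remain.
Put 49 ft³ in storage unit 11; 4 ft³ remain.
Put 38 ft³ in storage unit 9; 1 ft³ remain.
13 storage units × 150 ft³ = 1950 ft³; used 1662 ft³; unused 288 ft³.

288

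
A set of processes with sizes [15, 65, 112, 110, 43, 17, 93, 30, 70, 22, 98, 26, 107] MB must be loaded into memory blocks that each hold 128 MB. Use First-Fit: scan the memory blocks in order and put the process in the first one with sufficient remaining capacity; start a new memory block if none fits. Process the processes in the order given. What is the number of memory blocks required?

Put 15 MB in memory block 1; 113 MB remain.
Put 65 MB in memory block 1; 48 MB remain.
Put 112 MB in memory block 2; 16 MB remain.
Put 110 MB in memory block 3; 18 MB remain.
Put 43 MB in memory block 1; 5 MB remain.
Put 17 MB in memory block 3; 1 MB remain.
Put 93 MB in memory block 4; 35 MB remain.
Put 30 MB in memory block 4; 5 MB remain.
Put 70 MB in memory block 5; 58 MB remain.
Put 22 MB in memory block 5; 36 MB remain.
Put 98 MB in memory block 6; 30 MB remain.
Put 26 MB in memory block 5; 10 MB remain.
Put 107 MB in memory block 7; 21 MB remain.

7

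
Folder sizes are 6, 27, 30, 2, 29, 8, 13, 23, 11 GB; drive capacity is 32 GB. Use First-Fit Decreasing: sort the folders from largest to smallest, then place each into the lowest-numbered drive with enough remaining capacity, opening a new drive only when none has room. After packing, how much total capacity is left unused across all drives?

11

Sorted descending: 30, 29, 27, 23, 13, 11, 8, 6, 2.
drive 1: place 30 GB, 2 GB left
drive 2: place 29 GB, 3 GB left
drive 3: place 27 GB, 5 GB left
drive 4: place 23 GB, 9 GB left
drive 5: place 13 GB, 19 GB left
drive 5: place 11 GB, 8 GB left
drive 4: place 8 GB, 1 GB left
drive 5: place 6 GB, 2 GB left
drive 1: place 2 GB, 0 GB left
5 drives × 32 GB = 160 GB; used 149 GB; unused 11 GB.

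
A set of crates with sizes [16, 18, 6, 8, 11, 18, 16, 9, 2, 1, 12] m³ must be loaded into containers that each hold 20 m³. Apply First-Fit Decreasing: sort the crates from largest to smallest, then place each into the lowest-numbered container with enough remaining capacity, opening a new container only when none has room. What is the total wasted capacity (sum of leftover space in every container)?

Sorted descending: 18, 18, 16, 16, 12, 11, 9, 8, 6, 2, 1.
container 1: place 18 m³, 2 m³ left
container 2: place 18 m³, 2 m³ left
container 3: place 16 m³, 4 m³ left
container 4: place 16 m³, 4 m³ left
container 5: place 12 m³, 8 m³ left
container 6: place 11 m³, 9 m³ left
container 6: place 9 m³, 0 m³ left
container 5: place 8 m³, 0 m³ left
container 7: place 6 m³, 14 m³ left
container 1: place 2 m³, 0 m³ left
container 2: place 1 m³, 1 m³ left
7 containers × 20 m³ = 140 m³; used 117 m³; unused 23 m³.

23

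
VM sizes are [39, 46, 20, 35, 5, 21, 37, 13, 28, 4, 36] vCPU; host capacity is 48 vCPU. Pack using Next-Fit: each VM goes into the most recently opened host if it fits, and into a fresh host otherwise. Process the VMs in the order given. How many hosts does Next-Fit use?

8 hosts

host 1: place 39 vCPU, 9 vCPU left
host 2: place 46 vCPU, 2 vCPU left
host 3: place 20 vCPU, 28 vCPU left
host 4: place 35 vCPU, 13 vCPU left
host 4: place 5 vCPU, 8 vCPU left
host 5: place 21 vCPU, 27 vCPU left
host 6: place 37 vCPU, 11 vCPU left
host 7: place 13 vCPU, 35 vCPU left
host 7: place 28 vCPU, 7 vCPU left
host 7: place 4 vCPU, 3 vCPU left
host 8: place 36 vCPU, 12 vCPU left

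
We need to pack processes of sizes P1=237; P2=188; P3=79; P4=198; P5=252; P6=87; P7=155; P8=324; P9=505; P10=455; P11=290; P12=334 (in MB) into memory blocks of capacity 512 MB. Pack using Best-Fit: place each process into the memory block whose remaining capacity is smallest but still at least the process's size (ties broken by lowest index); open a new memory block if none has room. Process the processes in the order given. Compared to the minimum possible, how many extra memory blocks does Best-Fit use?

Best-Fit: [237,188,79] [198,252] [87,155] [324] [505] [455] [290] [334] → 8 memory blocks.
Total size 3104 MB; any packing needs at least ⌈3104/512⌉ = 7 memory blocks.
An optimal packing achieves that bound: [505] [455] [334,155] [324,188] [290,198] [252,237] [87,79] → 7 memory blocks.
Excess: 8 − 7 = 1.

1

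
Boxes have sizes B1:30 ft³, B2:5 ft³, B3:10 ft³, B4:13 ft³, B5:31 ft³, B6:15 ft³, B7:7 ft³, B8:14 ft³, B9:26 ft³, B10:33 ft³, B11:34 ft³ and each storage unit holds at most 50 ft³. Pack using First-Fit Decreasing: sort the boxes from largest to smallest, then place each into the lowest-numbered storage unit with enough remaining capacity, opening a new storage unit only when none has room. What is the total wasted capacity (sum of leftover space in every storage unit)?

Sorted descending: 34, 33, 31, 30, 26, 15, 14, 13, 10, 7, 5.
34 ft³ → storage unit 1 (remaining 16 ft³)
33 ft³ → storage unit 2 (remaining 17 ft³)
31 ft³ → storage unit 3 (remaining 19 ft³)
30 ft³ → storage unit 4 (remaining 20 ft³)
26 ft³ → storage unit 5 (remaining 24 ft³)
15 ft³ → storage unit 1 (remaining 1 ft³)
14 ft³ → storage unit 2 (remaining 3 ft³)
13 ft³ → storage unit 3 (remaining 6 ft³)
10 ft³ → storage unit 4 (remaining 10 ft³)
7 ft³ → storage unit 4 (remaining 3 ft³)
5 ft³ → storage unit 3 (remaining 1 ft³)
5 storage units × 50 ft³ = 250 ft³; used 218 ft³; unused 32 ft³.

32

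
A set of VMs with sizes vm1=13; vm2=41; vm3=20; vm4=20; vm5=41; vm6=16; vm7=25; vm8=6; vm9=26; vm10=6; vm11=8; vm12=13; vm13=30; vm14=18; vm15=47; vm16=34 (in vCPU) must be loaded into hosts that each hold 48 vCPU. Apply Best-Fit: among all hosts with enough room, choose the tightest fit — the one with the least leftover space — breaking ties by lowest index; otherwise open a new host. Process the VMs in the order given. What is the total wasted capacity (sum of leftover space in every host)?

host 1: place vm1 (13 vCPU), 35 vCPU left
host 2: place vm2 (41 vCPU), 7 vCPU left
host 1: place vm3 (20 vCPU), 15 vCPU left
host 3: place vm4 (20 vCPU), 28 vCPU left
host 4: place vm5 (41 vCPU), 7 vCPU left
host 3: place vm6 (16 vCPU), 12 vCPU left
host 5: place vm7 (25 vCPU), 23 vCPU left
host 2: place vm8 (6 vCPU), 1 vCPU left
host 6: place vm9 (26 vCPU), 22 vCPU left
host 4: place vm10 (6 vCPU), 1 vCPU left
host 3: place vm11 (8 vCPU), 4 vCPU left
host 1: place vm12 (13 vCPU), 2 vCPU left
host 7: place vm13 (30 vCPU), 18 vCPU left
host 7: place vm14 (18 vCPU), 0 vCPU left
host 8: place vm15 (47 vCPU), 1 vCPU left
host 9: place vm16 (34 vCPU), 14 vCPU left
9 hosts × 48 vCPU = 432 vCPU; used 364 vCPU; unused 68 vCPU.

68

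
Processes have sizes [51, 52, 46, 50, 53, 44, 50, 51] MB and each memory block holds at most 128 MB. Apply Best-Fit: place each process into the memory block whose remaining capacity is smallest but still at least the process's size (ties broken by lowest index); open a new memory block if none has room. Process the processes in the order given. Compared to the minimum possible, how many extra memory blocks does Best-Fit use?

0

Best-Fit: [51,52] [46,50] [53,44] [50,51] → 4 memory blocks.
Total size 397 MB; any packing needs at least ⌈397/128⌉ = 4 memory blocks.
So 4 is already optimal.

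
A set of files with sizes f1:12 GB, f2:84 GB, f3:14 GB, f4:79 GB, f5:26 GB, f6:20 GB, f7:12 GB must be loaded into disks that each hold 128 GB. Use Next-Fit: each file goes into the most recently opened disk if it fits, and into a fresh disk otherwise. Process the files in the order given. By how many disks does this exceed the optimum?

Next-Fit: [12,84,14] [79,26,20] [12] → 3 disks.
Total size 247 GB; any packing needs at least ⌈247/128⌉ = 2 disks.
An optimal packing achieves that bound: [84,26,14] [79,20,12,12] → 2 disks.
Excess: 3 − 2 = 1.

1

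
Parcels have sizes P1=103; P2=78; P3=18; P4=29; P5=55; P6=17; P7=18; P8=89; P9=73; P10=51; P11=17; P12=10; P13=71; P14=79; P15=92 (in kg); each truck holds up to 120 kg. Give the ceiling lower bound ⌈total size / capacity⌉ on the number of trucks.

Total size = 103 + 78 + 18 + 29 + 55 + 17 + 18 + 89 + 73 + 51 + 17 + 10 + 71 + 79 + 92 = 800 kg.
⌈800 / 120⌉ = 7.

7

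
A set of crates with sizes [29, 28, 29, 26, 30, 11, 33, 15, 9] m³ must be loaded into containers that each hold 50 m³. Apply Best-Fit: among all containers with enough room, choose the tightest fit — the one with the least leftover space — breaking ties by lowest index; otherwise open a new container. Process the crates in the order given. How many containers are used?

6 containers

Put 29 m³ in container 1; 21 m³ remain.
Put 28 m³ in container 2; 22 m³ remain.
Put 29 m³ in container 3; 21 m³ remain.
Put 26 m³ in container 4; 24 m³ remain.
Put 30 m³ in container 5; 20 m³ remain.
Put 11 m³ in container 5; 9 m³ remain.
Put 33 m³ in container 6; 17 m³ remain.
Put 15 m³ in container 6; 2 m³ remain.
Put 9 m³ in container 5; 0 m³ remain.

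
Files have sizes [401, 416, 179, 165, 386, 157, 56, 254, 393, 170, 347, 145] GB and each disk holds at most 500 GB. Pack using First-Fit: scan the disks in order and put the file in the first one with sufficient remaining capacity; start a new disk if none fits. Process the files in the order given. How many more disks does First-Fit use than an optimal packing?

1

First-Fit: [401,56] [416] [179,165,145] [386] [157,254] [393] [170] [347] → 8 disks.
Total size 3069 GB; any packing needs at least ⌈3069/500⌉ = 7 disks.
An optimal packing achieves that bound: [416,56] [401] [393] [386] [347,145] [254,179] [170,165,157] → 7 disks.
Excess: 8 − 7 = 1.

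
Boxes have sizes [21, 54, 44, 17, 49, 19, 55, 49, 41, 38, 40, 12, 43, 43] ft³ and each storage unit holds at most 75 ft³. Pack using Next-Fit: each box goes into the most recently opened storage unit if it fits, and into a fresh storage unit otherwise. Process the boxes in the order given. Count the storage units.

storage unit 1: place 21 ft³, 54 ft³ left
storage unit 1: place 54 ft³, 0 ft³ left
storage unit 2: place 44 ft³, 31 ft³ left
storage unit 2: place 17 ft³, 14 ft³ left
storage unit 3: place 49 ft³, 26 ft³ left
storage unit 3: place 19 ft³, 7 ft³ left
storage unit 4: place 55 ft³, 20 ft³ left
storage unit 5: place 49 ft³, 26 ft³ left
storage unit 6: place 41 ft³, 34 ft³ left
storage unit 7: place 38 ft³, 37 ft³ left
storage unit 8: place 40 ft³, 35 ft³ left
storage unit 8: place 12 ft³, 23 ft³ left
storage unit 9: place 43 ft³, 32 ft³ left
storage unit 10: place 43 ft³, 32 ft³ left

10 storage units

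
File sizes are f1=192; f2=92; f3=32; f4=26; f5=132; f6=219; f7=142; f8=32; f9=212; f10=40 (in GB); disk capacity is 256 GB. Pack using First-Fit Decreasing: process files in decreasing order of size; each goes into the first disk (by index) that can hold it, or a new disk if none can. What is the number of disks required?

Sorted descending: 219, 212, 192, 142, 132, 92, 40, 32, 32, 26.
Put 219 GB in disk 1; 37 GB remain.
Put 212 GB in disk 2; 44 GB remain.
Put 192 GB in disk 3; 64 GB remain.
Put 142 GB in disk 4; 114 GB remain.
Put 132 GB in disk 5; 124 GB remain.
Put 92 GB in disk 4; 22 GB remain.
Put 40 GB in disk 2; 4 GB remain.
Put 32 GB in disk 1; 5 GB remain.
Put 32 GB in disk 3; 32 GB remain.
Put 26 GB in disk 3; 6 GB remain.

5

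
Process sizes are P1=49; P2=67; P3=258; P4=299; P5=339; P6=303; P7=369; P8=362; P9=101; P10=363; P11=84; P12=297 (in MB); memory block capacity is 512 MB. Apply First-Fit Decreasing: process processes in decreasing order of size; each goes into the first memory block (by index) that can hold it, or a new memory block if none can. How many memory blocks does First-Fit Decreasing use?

8

Sorted descending: 369, 363, 362, 339, 303, 299, 297, 258, 101, 84, 67, 49.
369 MB → memory block 1 (remaining 143 MB)
363 MB → memory block 2 (remaining 149 MB)
362 MB → memory block 3 (remaining 150 MB)
339 MB → memory block 4 (remaining 173 MB)
303 MB → memory block 5 (remaining 209 MB)
299 MB → memory block 6 (remaining 213 MB)
297 MB → memory block 7 (remaining 215 MB)
258 MB → memory block 8 (remaining 254 MB)
101 MB → memory block 1 (remaining 42 MB)
84 MB → memory block 2 (remaining 65 MB)
67 MB → memory block 3 (remaining 83 MB)
49 MB → memory block 2 (remaining 16 MB)
Final memory blocks: [369,101] [363,84,49] [362,67] [339] [303] [299] [297] [258].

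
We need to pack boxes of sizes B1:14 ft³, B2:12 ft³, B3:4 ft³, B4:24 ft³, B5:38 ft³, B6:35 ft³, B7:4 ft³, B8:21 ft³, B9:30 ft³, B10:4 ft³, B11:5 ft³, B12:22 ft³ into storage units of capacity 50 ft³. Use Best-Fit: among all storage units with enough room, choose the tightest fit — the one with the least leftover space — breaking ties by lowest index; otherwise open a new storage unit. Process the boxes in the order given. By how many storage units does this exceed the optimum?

1

Best-Fit: [14,12,4] [24,21,4] [38,4,5] [35] [30] [22] → 6 storage units.
Total size 213 ft³; any packing needs at least ⌈213/50⌉ = 5 storage units.
An optimal packing achieves that bound: [38,12] [35,14] [30,5,4,4,4] [24,22] [21] → 5 storage units.
Excess: 6 − 5 = 1.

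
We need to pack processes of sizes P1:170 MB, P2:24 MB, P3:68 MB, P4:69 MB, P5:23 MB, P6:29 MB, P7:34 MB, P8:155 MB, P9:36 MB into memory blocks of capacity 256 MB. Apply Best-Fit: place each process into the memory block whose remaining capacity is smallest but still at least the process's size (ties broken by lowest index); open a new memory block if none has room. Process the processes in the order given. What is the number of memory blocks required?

P1 (170 MB) → memory block 1 (remaining 86 MB)
P2 (24 MB) → memory block 1 (remaining 62 MB)
P3 (68 MB) → memory block 2 (remaining 188 MB)
P4 (69 MB) → memory block 2 (remaining 119 MB)
P5 (23 MB) → memory block 1 (remaining 39 MB)
P6 (29 MB) → memory block 1 (remaining 10 MB)
P7 (34 MB) → memory block 2 (remaining 85 MB)
P8 (155 MB) → memory block 3 (remaining 101 MB)
P9 (36 MB) → memory block 2 (remaining 49 MB)

3 memory blocks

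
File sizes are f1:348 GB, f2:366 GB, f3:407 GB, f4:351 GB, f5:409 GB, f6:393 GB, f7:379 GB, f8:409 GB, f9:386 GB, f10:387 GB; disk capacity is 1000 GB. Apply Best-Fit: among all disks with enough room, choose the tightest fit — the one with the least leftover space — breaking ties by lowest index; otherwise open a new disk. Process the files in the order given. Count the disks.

f1 (348 GB) → disk 1 (remaining 652 GB)
f2 (366 GB) → disk 1 (remaining 286 GB)
f3 (407 GB) → disk 2 (remaining 593 GB)
f4 (351 GB) → disk 2 (remaining 242 GB)
f5 (409 GB) → disk 3 (remaining 591 GB)
f6 (393 GB) → disk 3 (remaining 198 GB)
f7 (379 GB) → disk 4 (remaining 621 GB)
f8 (409 GB) → disk 4 (remaining 212 GB)
f9 (386 GB) → disk 5 (remaining 614 GB)
f10 (387 GB) → disk 5 (remaining 227 GB)

5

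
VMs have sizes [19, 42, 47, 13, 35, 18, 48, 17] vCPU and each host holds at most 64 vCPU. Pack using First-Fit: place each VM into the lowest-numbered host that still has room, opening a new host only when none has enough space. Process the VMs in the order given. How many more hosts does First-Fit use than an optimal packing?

First-Fit: [19,42] [47,13] [35,18] [48] [17] → 5 hosts.
Total size 239 vCPU; any packing needs at least ⌈239/64⌉ = 4 hosts.
An optimal packing achieves that bound: [48,13] [47,17] [42,19] [35,18] → 4 hosts.
Excess: 5 − 4 = 1.

1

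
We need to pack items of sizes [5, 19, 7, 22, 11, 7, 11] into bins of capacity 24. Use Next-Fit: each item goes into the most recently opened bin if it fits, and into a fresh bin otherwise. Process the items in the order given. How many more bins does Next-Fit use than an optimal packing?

Next-Fit: [5,19] [7] [22] [11,7] [11] → 5 bins.
Total size 82; any packing needs at least ⌈82/24⌉ = 4 bins.
An optimal packing achieves that bound: [22] [19,5] [11,11] [7,7] → 4 bins.
Excess: 5 − 4 = 1.

1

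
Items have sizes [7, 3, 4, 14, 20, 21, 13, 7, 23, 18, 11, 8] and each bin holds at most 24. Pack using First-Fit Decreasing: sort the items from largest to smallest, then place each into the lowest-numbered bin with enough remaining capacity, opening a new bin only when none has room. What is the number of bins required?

7

Sorted descending: 23, 21, 20, 18, 14, 13, 11, 8, 7, 7, 4, 3.
Put 23 in bin 1; 1 remain.
Put 21 in bin 2; 3 remain.
Put 20 in bin 3; 4 remain.
Put 18 in bin 4; 6 remain.
Put 14 in bin 5; 10 remain.
Put 13 in bin 6; 11 remain.
Put 11 in bin 6; 0 remain.
Put 8 in bin 5; 2 remain.
Put 7 in bin 7; 17 remain.
Put 7 in bin 7; 10 remain.
Put 4 in bin 3; 0 remain.
Put 3 in bin 2; 0 remain.
Final bins: [23] [21,3] [20,4] [18] [14,8] [13,11] [7,7].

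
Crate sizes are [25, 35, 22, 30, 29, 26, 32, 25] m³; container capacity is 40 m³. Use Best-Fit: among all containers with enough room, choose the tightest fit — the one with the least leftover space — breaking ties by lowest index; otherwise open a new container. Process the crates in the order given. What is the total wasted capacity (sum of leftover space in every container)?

96

25 m³ → container 1 (remaining 15 m³)
35 m³ → container 2 (remaining 5 m³)
22 m³ → container 3 (remaining 18 m³)
30 m³ → container 4 (remaining 10 m³)
29 m³ → container 5 (remaining 11 m³)
26 m³ → container 6 (remaining 14 m³)
32 m³ → container 7 (remaining 8 m³)
25 m³ → container 8 (remaining 15 m³)
8 containers × 40 m³ = 320 m³; used 224 m³; unused 96 m³.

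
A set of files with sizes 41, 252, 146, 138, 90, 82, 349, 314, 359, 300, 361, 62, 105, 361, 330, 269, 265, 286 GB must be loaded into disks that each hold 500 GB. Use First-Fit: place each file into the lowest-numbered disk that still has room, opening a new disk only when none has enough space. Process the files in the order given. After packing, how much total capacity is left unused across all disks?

1890

41 GB → disk 1 (remaining 459 GB)
252 GB → disk 1 (remaining 207 GB)
146 GB → disk 1 (remaining 61 GB)
138 GB → disk 2 (remaining 362 GB)
90 GB → disk 2 (remaining 272 GB)
82 GB → disk 2 (remaining 190 GB)
349 GB → disk 3 (remaining 151 GB)
314 GB → disk 4 (remaining 186 GB)
359 GB → disk 5 (remaining 141 GB)
300 GB → disk 6 (remaining 200 GB)
361 GB → disk 7 (remaining 139 GB)
62 GB → disk 2 (remaining 128 GB)
105 GB → disk 2 (remaining 23 GB)
361 GB → disk 8 (remaining 139 GB)
330 GB → disk 9 (remaining 170 GB)
269 GB → disk 10 (remaining 231 GB)
265 GB → disk 11 (remaining 235 GB)
286 GB → disk 12 (remaining 214 GB)
12 disks × 500 GB = 6000 GB; used 4110 GB; unused 1890 GB.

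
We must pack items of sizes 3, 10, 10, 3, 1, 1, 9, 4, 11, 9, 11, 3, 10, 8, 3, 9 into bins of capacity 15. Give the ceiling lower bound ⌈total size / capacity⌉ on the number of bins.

7

Total size = 3 + 10 + 10 + 3 + 1 + 1 + 9 + 4 + 11 + 9 + 11 + 3 + 10 + 8 + 3 + 9 = 105.
⌈105 / 15⌉ = 7.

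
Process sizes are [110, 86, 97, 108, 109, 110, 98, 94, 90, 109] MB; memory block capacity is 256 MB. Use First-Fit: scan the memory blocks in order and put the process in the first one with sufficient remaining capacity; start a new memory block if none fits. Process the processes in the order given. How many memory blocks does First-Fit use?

Put 110 MB in memory block 1; 146 MB remain.
Put 86 MB in memory block 1; 60 MB remain.
Put 97 MB in memory block 2; 159 MB remain.
Put 108 MB in memory block 2; 51 MB remain.
Put 109 MB in memory block 3; 147 MB remain.
Put 110 MB in memory block 3; 37 MB remain.
Put 98 MB in memory block 4; 158 MB remain.
Put 94 MB in memory block 4; 64 MB remain.
Put 90 MB in memory block 5; 166 MB remain.
Put 109 MB in memory block 5; 57 MB remain.

5 memory blocks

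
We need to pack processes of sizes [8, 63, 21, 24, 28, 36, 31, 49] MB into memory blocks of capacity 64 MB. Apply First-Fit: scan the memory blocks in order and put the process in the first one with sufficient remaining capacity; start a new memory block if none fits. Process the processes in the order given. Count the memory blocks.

5 memory blocks

8 MB → memory block 1 (remaining 56 MB)
63 MB → memory block 2 (remaining 1 MB)
21 MB → memory block 1 (remaining 35 MB)
24 MB → memory block 1 (remaining 11 MB)
28 MB → memory block 3 (remaining 36 MB)
36 MB → memory block 3 (remaining 0 MB)
31 MB → memory block 4 (remaining 33 MB)
49 MB → memory block 5 (remaining 15 MB)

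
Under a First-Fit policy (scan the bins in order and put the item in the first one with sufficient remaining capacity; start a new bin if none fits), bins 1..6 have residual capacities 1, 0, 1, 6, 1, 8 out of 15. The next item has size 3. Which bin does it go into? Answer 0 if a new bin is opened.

4

Bins with room: bin 4 (6), bin 6 (8).
The first with room is bin 4.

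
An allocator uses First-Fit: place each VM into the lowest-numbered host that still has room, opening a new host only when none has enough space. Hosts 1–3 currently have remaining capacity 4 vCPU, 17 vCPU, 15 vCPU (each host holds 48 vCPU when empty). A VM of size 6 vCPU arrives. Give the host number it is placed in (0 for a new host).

2

Hosts with room: host 2 (17 vCPU), host 3 (15 vCPU).
The first with room is host 2.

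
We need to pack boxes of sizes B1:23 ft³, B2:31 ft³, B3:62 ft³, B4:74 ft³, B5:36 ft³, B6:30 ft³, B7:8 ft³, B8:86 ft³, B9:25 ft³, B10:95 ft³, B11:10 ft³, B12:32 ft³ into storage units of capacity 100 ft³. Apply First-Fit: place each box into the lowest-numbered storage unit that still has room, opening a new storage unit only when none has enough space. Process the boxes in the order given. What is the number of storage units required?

Put B1 (23 ft³) in storage unit 1; 77 ft³ remain.
Put B2 (31 ft³) in storage unit 1; 46 ft³ remain.
Put B3 (62 ft³) in storage unit 2; 38 ft³ remain.
Put B4 (74 ft³) in storage unit 3; 26 ft³ remain.
Put B5 (36 ft³) in storage unit 1; 10 ft³ remain.
Put B6 (30 ft³) in storage unit 2; 8 ft³ remain.
Put B7 (8 ft³) in storage unit 1; 2 ft³ remain.
Put B8 (86 ft³) in storage unit 4; 14 ft³ remain.
Put B9 (25 ft³) in storage unit 3; 1 ft³ remain.
Put B10 (95 ft³) in storage unit 5; 5 ft³ remain.
Put B11 (10 ft³) in storage unit 4; 4 ft³ remain.
Put B12 (32 ft³) in storage unit 6; 68 ft³ remain.

6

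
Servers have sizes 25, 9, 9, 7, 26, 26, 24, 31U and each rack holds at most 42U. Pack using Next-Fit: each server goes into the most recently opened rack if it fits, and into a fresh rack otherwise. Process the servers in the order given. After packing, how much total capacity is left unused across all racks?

53

rack 1: place 25U, 17U left
rack 1: place 9U, 8U left
rack 2: place 9U, 33U left
rack 2: place 7U, 26U left
rack 2: place 26U, 0U left
rack 3: place 26U, 16U left
rack 4: place 24U, 18U left
rack 5: place 31U, 11U left
5 racks × 42U = 210U; used 157U; unused 53U.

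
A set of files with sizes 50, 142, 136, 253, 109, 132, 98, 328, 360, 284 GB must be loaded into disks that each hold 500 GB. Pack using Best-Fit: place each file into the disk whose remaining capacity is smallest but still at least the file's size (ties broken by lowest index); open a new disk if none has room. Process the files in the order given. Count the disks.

disk 1: place 50 GB, 450 GB left
disk 1: place 142 GB, 308 GB left
disk 1: place 136 GB, 172 GB left
disk 2: place 253 GB, 247 GB left
disk 1: place 109 GB, 63 GB left
disk 2: place 132 GB, 115 GB left
disk 2: place 98 GB, 17 GB left
disk 3: place 328 GB, 172 GB left
disk 4: place 360 GB, 140 GB left
disk 5: place 284 GB, 216 GB left

5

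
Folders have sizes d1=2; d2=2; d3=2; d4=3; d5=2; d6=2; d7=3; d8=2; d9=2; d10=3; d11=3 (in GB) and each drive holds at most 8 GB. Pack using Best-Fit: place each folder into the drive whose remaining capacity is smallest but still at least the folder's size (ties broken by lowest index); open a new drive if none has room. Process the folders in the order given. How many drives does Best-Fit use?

4

d1 (2 GB) → drive 1 (remaining 6 GB)
d2 (2 GB) → drive 1 (remaining 4 GB)
d3 (2 GB) → drive 1 (remaining 2 GB)
d4 (3 GB) → drive 2 (remaining 5 GB)
d5 (2 GB) → drive 1 (remaining 0 GB)
d6 (2 GB) → drive 2 (remaining 3 GB)
d7 (3 GB) → drive 2 (remaining 0 GB)
d8 (2 GB) → drive 3 (remaining 6 GB)
d9 (2 GB) → drive 3 (remaining 4 GB)
d10 (3 GB) → drive 3 (remaining 1 GB)
d11 (3 GB) → drive 4 (remaining 5 GB)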